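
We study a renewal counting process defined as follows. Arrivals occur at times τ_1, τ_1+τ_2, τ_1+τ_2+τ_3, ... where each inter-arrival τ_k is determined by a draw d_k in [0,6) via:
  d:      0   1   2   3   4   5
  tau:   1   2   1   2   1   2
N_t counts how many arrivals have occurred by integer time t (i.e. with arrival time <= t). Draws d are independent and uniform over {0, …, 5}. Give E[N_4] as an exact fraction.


41/16

Inter-arrival values over d=0..5: [1, 2, 1, 2, 1, 2]
Each d has probability 1/6, so the pmf of τ is: f(1) = 1/2, f(2) = 1/2
Renewal equation for m(n) = E[N_n]: condition on τ_1 = k (if k <= n, one arrival plus a fresh copy on the remaining n−k steps): m(n) = F(n) + Σ_{k<=n} f(k)·m(n−k), where F(n) = P(τ <= n) and m(0) = 0
m(1) = F(1) = 1/2
m(2) = F(2) + f(1)·m(1) = 1 + 1/2·1/2 = 5/4
m(3) = F(3) + f(1)·m(2) + f(2)·m(1) = 1 + 1/2·5/4 + 1/2·1/2 = 15/8
m(4) = F(4) + f(1)·m(3) + f(2)·m(2) = 1 + 1/2·15/8 + 1/2·5/4 = 41/16
E[N_4] = m(4) = 41/16


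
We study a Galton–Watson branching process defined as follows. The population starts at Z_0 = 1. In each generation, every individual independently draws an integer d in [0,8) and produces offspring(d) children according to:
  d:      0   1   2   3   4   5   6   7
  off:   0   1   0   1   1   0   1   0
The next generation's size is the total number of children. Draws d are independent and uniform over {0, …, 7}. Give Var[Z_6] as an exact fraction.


63/4096

Outcome values over d=0..7: [0, 1, 0, 1, 1, 0, 1, 0]
Σy = 4, Σy² = 4, M = 8
μ = 4/8 = 1/2,  σ² = 4/8 − (1/2)² = 1/4
V_0 = 0, E_0 = 1
V_1 = 1/4·E_0 + (1/2)²·V_0 = 1/4;  E_1 = 1/2
V_2 = 1/4·E_1 + (1/2)²·V_1 = 3/16;  E_2 = 1/4
V_3 = 1/4·E_2 + (1/2)²·V_2 = 7/64;  E_3 = 1/8
V_4 = 1/4·E_3 + (1/2)²·V_3 = 15/256;  E_4 = 1/16
V_5 = 1/4·E_4 + (1/2)²·V_4 = 31/1024;  E_5 = 1/32
V_6 = 1/4·E_5 + (1/2)²·V_5 = 63/4096;  E_6 = 1/64


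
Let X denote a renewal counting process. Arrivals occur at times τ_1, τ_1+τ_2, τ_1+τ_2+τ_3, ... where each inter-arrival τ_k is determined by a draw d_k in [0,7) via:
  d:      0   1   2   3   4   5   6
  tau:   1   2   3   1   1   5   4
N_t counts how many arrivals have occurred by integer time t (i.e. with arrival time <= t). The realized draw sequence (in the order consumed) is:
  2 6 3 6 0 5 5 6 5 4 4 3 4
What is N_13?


draw d_1=2: τ_1=3, arrival time A_1=3
draw d_2=6: τ_2=4, arrival time A_2=7
draw d_3=3: τ_3=1, arrival time A_3=8
draw d_4=6: τ_4=4, arrival time A_4=12
draw d_5=0: τ_5=1, arrival time A_5=13
draw d_6=5: τ_6=5, arrival time A_6=18
draw d_7=5: τ_7=5, arrival time A_7=23
draw d_8=6: τ_8=4, arrival time A_8=27
draw d_9=5: τ_9=5, arrival time A_9=32
draw d_10=4: τ_10=1, arrival time A_10=33
draw d_11=4: τ_11=1, arrival time A_11=34
draw d_12=3: τ_12=1, arrival time A_12=35
draw d_13=4: τ_13=1, arrival time A_13=36
N_t over t=0..13: 0:0 1:0 2:0 3:1 4:1 5:1 6:1 7:2 8:3 9:3 10:3 11:3 12:4 13:5

5


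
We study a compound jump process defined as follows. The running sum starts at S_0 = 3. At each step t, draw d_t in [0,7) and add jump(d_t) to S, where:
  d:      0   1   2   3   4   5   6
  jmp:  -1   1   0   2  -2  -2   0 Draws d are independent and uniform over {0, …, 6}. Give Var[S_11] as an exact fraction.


1034/49

Outcome values over d=0..6: [-1, 1, 0, 2, -2, -2, 0]
Σy = -2, Σy² = 14, M = 7
μ = -2/7 = -2/7,  σ² = 14/7 − (-2/7)² = 94/49
Independent increments: Var[S_11] = 11·σ² = 11·(94/49) = 1034/49


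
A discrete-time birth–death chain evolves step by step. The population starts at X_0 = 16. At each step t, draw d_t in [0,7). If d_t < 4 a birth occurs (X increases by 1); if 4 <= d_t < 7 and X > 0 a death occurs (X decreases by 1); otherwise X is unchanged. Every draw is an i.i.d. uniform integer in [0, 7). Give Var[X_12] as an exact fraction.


X can drop by at most 1 per step and X_0 = 16 > T = 12, so X_t >= 16 − t >= 4 > 0 for every t <= 12: the floor at 0 (the 'and X > 0' condition) never binds. Hence X_12 = X_0 + Σ_{t<12} Y_t with i.i.d. increments Y_t = y(d_t) ∈ {+1, −1, 0}.
Outcome values over d=0..6: [1, 1, 1, 1, -1, -1, -1]
Σy = 1, Σy² = 7, M = 7
μ = 1/7 = 1/7,  σ² = 7/7 − (1/7)² = 48/49
Independent increments: Var[X_12] = 12·σ² = 12·(48/49) = 576/49

576/49


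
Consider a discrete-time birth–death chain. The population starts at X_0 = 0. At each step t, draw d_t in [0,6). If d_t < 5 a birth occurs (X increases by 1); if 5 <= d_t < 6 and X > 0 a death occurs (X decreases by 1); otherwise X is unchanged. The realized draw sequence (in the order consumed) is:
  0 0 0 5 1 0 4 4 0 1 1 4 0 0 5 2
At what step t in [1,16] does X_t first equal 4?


6

t=0: X=0, d=0 → birth, X_1=1
t=1: X=1, d=0 → birth, X_2=2
t=2: X=2, d=0 → birth, X_3=3
t=3: X=3, d=5 → death, X_4=2
t=4: X=2, d=1 → birth, X_5=3
t=5: X=3, d=0 → birth, X_6=4
t=6: X=4, d=4 → birth, X_7=5
t=7: X=5, d=4 → birth, X_8=6
t=8: X=6, d=0 → birth, X_9=7
t=9: X=7, d=1 → birth, X_10=8
t=10: X=8, d=1 → birth, X_11=9
t=11: X=9, d=4 → birth, X_12=10
t=12: X=10, d=0 → birth, X_13=11
t=13: X=11, d=0 → birth, X_14=12
t=14: X=12, d=5 → death, X_15=11
t=15: X=11, d=2 → birth, X_16=12


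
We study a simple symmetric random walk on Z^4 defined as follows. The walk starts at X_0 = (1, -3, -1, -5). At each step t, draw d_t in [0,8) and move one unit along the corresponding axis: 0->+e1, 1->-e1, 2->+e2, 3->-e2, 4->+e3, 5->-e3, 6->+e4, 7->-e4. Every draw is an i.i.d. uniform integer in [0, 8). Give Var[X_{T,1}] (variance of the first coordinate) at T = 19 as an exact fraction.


Outcome values over d=0..7: [1, -1, 0, 0, 0, 0, 0, 0]
Σy = 0, Σy² = 2, M = 8
μ = 0/8 = 0,  σ² = 2/8 − (0)² = 1/4
Independent increments: Var[X_19] = 19·σ² = 19·(1/4) = 19/4

19/4


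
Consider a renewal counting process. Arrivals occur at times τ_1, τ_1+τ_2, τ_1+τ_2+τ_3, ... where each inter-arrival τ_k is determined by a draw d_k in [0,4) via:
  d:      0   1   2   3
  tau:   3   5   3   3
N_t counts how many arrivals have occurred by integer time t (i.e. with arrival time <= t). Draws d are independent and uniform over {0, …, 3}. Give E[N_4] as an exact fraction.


3/4

Inter-arrival values over d=0..3: [3, 5, 3, 3]
Each d has probability 1/4, so the pmf of τ is: f(3) = 3/4, f(5) = 1/4
Renewal equation for m(n) = E[N_n]: condition on τ_1 = k (if k <= n, one arrival plus a fresh copy on the remaining n−k steps): m(n) = F(n) + Σ_{k<=n} f(k)·m(n−k), where F(n) = P(τ <= n) and m(0) = 0
m(1) = F(1) = 0
m(2) = F(2) = 0
m(3) = F(3) = 3/4
m(4) = F(4) = 3/4
E[N_4] = m(4) = 3/4


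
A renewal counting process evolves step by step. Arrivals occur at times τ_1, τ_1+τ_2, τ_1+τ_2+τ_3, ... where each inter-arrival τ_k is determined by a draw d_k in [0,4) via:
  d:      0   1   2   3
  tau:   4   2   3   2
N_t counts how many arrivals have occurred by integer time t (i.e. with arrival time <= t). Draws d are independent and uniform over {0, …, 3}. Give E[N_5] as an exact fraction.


3/2

Inter-arrival values over d=0..3: [4, 2, 3, 2]
Each d has probability 1/4, so the pmf of τ is: f(2) = 1/2, f(3) = 1/4, f(4) = 1/4
Renewal equation for m(n) = E[N_n]: condition on τ_1 = k (if k <= n, one arrival plus a fresh copy on the remaining n−k steps): m(n) = F(n) + Σ_{k<=n} f(k)·m(n−k), where F(n) = P(τ <= n) and m(0) = 0
m(1) = F(1) = 0
m(2) = F(2) = 1/2
m(3) = F(3) = 3/4
m(4) = F(4) + f(2)·m(2) = 1 + 1/2·1/2 = 5/4
m(5) = F(5) + f(2)·m(3) + f(3)·m(2) = 1 + 1/2·3/4 + 1/4·1/2 = 3/2
E[N_5] = m(5) = 3/2


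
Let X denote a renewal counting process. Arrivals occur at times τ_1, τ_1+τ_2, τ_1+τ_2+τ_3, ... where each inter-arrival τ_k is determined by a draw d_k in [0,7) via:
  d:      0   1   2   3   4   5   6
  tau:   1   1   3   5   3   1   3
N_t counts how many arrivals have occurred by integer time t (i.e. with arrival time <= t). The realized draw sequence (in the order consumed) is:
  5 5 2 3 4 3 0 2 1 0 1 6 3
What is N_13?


5

draw d_1=5: τ_1=1, arrival time A_1=1
draw d_2=5: τ_2=1, arrival time A_2=2
draw d_3=2: τ_3=3, arrival time A_3=5
draw d_4=3: τ_4=5, arrival time A_4=10
draw d_5=4: τ_5=3, arrival time A_5=13
draw d_6=3: τ_6=5, arrival time A_6=18
draw d_7=0: τ_7=1, arrival time A_7=19
draw d_8=2: τ_8=3, arrival time A_8=22
draw d_9=1: τ_9=1, arrival time A_9=23
draw d_10=0: τ_10=1, arrival time A_10=24
draw d_11=1: τ_11=1, arrival time A_11=25
draw d_12=6: τ_12=3, arrival time A_12=28
draw d_13=3: τ_13=5, arrival time A_13=33
N_t over t=0..13: 0:0 1:1 2:2 3:2 4:2 5:3 6:3 7:3 8:3 9:3 10:4 11:4 12:4 13:5


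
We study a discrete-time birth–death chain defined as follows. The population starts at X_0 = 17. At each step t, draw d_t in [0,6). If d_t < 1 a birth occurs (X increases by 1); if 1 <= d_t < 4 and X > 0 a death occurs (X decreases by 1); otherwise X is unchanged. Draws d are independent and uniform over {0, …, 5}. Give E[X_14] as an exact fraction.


37/3

X can drop by at most 1 per step and X_0 = 17 > T = 14, so X_t >= 17 − t >= 3 > 0 for every t <= 14: the floor at 0 (the 'and X > 0' condition) never binds. Hence X_14 = X_0 + Σ_{t<14} Y_t with i.i.d. increments Y_t = y(d_t) ∈ {+1, −1, 0}.
Outcome values over d=0..5: [1, -1, -1, -1, 0, 0]
Σy = -2, Σy² = 4, M = 6
μ = -2/6 = -1/3,  σ² = 4/6 − (-1/3)² = 5/9
E[X_14] = 17 + 14·(-1/3) = 37/3


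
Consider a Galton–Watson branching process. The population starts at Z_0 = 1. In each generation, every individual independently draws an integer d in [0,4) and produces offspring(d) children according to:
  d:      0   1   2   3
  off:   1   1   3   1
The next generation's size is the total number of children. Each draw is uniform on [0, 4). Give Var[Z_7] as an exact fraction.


Outcome values over d=0..3: [1, 1, 3, 1]
Σy = 6, Σy² = 12, M = 4
μ = 6/4 = 3/2,  σ² = 12/4 − (3/2)² = 3/4
V_0 = 0, E_0 = 1
V_1 = 3/4·E_0 + (3/2)²·V_0 = 3/4;  E_1 = 3/2
V_2 = 3/4·E_1 + (3/2)²·V_1 = 45/16;  E_2 = 9/4
V_3 = 3/4·E_2 + (3/2)²·V_2 = 513/64;  E_3 = 27/8
V_4 = 3/4·E_3 + (3/2)²·V_3 = 5265/256;  E_4 = 81/16
V_5 = 3/4·E_4 + (3/2)²·V_4 = 51273/1024;  E_5 = 243/32
V_6 = 3/4·E_5 + (3/2)²·V_5 = 484785/4096;  E_6 = 729/64
V_7 = 3/4·E_6 + (3/2)²·V_6 = 4503033/16384;  E_7 = 2187/128

4503033/16384


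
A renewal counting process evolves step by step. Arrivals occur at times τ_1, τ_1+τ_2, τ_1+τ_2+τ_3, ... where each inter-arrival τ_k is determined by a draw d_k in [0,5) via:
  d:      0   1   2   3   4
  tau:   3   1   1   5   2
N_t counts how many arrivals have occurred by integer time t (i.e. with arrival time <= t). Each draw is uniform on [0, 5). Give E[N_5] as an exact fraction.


6222/3125

Inter-arrival values over d=0..4: [3, 1, 1, 5, 2]
Each d has probability 1/5, so the pmf of τ is: f(1) = 2/5, f(2) = 1/5, f(3) = 1/5, f(5) = 1/5
Renewal equation for m(n) = E[N_n]: condition on τ_1 = k (if k <= n, one arrival plus a fresh copy on the remaining n−k steps): m(n) = F(n) + Σ_{k<=n} f(k)·m(n−k), where F(n) = P(τ <= n) and m(0) = 0
m(1) = F(1) = 2/5
m(2) = F(2) + f(1)·m(1) = 3/5 + 2/5·2/5 = 19/25
m(3) = F(3) + f(1)·m(2) + f(2)·m(1) = 4/5 + 2/5·19/25 + 1/5·2/5 = 148/125
m(4) = F(4) + f(1)·m(3) + f(2)·m(2) + f(3)·m(1) = 4/5 + 2/5·148/125 + 1/5·19/25 + 1/5·2/5 = 941/625
m(5) = F(5) + f(1)·m(4) + f(2)·m(3) + f(3)·m(2) = 1 + 2/5·941/625 + 1/5·148/125 + 1/5·19/25 = 6222/3125
E[N_5] = m(5) = 6222/3125


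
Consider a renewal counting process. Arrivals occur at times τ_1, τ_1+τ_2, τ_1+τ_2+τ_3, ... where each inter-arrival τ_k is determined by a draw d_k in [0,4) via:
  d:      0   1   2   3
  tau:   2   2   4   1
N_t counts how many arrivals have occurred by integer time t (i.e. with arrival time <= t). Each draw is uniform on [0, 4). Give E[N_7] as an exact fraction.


47781/16384

Inter-arrival values over d=0..3: [2, 2, 4, 1]
Each d has probability 1/4, so the pmf of τ is: f(1) = 1/4, f(2) = 1/2, f(4) = 1/4
Renewal equation for m(n) = E[N_n]: condition on τ_1 = k (if k <= n, one arrival plus a fresh copy on the remaining n−k steps): m(n) = F(n) + Σ_{k<=n} f(k)·m(n−k), where F(n) = P(τ <= n) and m(0) = 0
m(1) = F(1) = 1/4
m(2) = F(2) + f(1)·m(1) = 3/4 + 1/4·1/4 = 13/16
m(3) = F(3) + f(1)·m(2) + f(2)·m(1) = 3/4 + 1/4·13/16 + 1/2·1/4 = 69/64
m(4) = F(4) + f(1)·m(3) + f(2)·m(2) = 1 + 1/4·69/64 + 1/2·13/16 = 429/256
m(5) = F(5) + f(1)·m(4) + f(2)·m(3) + f(4)·m(1) = 1 + 1/4·429/256 + 1/2·69/64 + 1/4·1/4 = 2069/1024
m(6) = F(6) + f(1)·m(5) + f(2)·m(4) + f(4)·m(2) = 1 + 1/4·2069/1024 + 1/2·429/256 + 1/4·13/16 = 10429/4096
m(7) = F(7) + f(1)·m(6) + f(2)·m(5) + f(4)·m(3) = 1 + 1/4·10429/4096 + 1/2·2069/1024 + 1/4·69/64 = 47781/16384
E[N_7] = m(7) = 47781/16384


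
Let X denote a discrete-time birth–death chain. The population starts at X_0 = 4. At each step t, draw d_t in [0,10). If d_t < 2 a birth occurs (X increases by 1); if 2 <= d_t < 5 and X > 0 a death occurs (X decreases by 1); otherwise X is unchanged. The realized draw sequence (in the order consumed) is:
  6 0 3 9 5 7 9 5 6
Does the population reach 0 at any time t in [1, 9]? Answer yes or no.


no

t=0: X=4, d=6 → hold, X_1=4
t=1: X=4, d=0 → birth, X_2=5
t=2: X=5, d=3 → death, X_3=4
t=3: X=4, d=9 → hold, X_4=4
t=4: X=4, d=5 → hold, X_5=4
t=5: X=4, d=7 → hold, X_6=4
t=6: X=4, d=9 → hold, X_7=4
t=7: X=4, d=5 → hold, X_8=4
t=8: X=4, d=6 → hold, X_9=4


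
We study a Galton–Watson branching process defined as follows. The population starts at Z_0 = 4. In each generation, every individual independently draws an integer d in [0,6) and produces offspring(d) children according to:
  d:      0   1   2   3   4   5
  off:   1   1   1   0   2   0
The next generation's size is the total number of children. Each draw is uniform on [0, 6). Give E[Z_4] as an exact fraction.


625/324

Outcome values over d=0..5: [1, 1, 1, 0, 2, 0]
Σy = 5, Σy² = 7, M = 6
μ = 5/6 = 5/6,  σ² = 7/6 − (5/6)² = 17/36
E[Z_0] = 4
E[Z_1] = 5/6·E[Z_0] = 10/3
E[Z_2] = 5/6·E[Z_1] = 25/9
E[Z_3] = 5/6·E[Z_2] = 125/54
E[Z_4] = 5/6·E[Z_3] = 625/324


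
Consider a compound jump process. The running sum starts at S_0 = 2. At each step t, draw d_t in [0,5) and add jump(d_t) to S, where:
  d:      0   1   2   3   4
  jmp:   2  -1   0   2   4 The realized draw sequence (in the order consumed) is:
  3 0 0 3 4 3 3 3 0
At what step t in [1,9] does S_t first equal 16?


6

t=0: S=2, d=3, jump=2, S_1=4
t=1: S=4, d=0, jump=2, S_2=6
t=2: S=6, d=0, jump=2, S_3=8
t=3: S=8, d=3, jump=2, S_4=10
t=4: S=10, d=4, jump=4, S_5=14
t=5: S=14, d=3, jump=2, S_6=16
t=6: S=16, d=3, jump=2, S_7=18
t=7: S=18, d=3, jump=2, S_8=20
t=8: S=20, d=0, jump=2, S_9=22


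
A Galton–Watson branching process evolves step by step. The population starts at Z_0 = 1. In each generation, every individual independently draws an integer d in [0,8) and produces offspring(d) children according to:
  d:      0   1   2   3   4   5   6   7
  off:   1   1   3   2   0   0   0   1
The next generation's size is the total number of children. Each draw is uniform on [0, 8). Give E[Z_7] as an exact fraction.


Outcome values over d=0..7: [1, 1, 3, 2, 0, 0, 0, 1]
Σy = 8, Σy² = 16, M = 8
μ = 8/8 = 1,  σ² = 16/8 − (1)² = 1
E[Z_0] = 1
E[Z_1] = 1·E[Z_0] = 1
E[Z_2] = 1·E[Z_1] = 1
E[Z_3] = 1·E[Z_2] = 1
E[Z_4] = 1·E[Z_3] = 1
E[Z_5] = 1·E[Z_4] = 1
E[Z_6] = 1·E[Z_5] = 1
E[Z_7] = 1·E[Z_6] = 1

1


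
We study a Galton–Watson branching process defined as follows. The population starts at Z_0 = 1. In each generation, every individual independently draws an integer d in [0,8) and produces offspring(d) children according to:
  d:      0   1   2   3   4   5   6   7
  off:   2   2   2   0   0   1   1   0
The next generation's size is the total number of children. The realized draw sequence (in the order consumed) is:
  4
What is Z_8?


gen 0: Z_0=1, draws=[4], offspring=[0], Z_1=0
gen 1: Z_1=0, draws=[], offspring=[], Z_2=0
gen 2: Z_2=0, draws=[], offspring=[], Z_3=0
gen 3: Z_3=0, draws=[], offspring=[], Z_4=0
gen 4: Z_4=0, draws=[], offspring=[], Z_5=0
gen 5: Z_5=0, draws=[], offspring=[], Z_6=0
gen 6: Z_6=0, draws=[], offspring=[], Z_7=0
gen 7: Z_7=0, draws=[], offspring=[], Z_8=0

0


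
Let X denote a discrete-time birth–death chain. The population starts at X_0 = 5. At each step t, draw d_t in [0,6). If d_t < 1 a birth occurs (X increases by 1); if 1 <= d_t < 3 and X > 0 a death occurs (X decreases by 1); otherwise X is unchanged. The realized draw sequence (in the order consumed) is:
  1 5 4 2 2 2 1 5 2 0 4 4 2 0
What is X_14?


t=0: X=5, d=1 → death, X_1=4
t=1: X=4, d=5 → hold, X_2=4
t=2: X=4, d=4 → hold, X_3=4
t=3: X=4, d=2 → death, X_4=3
t=4: X=3, d=2 → death, X_5=2
t=5: X=2, d=2 → death, X_6=1
t=6: X=1, d=1 → death, X_7=0
t=7: X=0, d=5 → hold, X_8=0
t=8: X=0, d=2 → hold, X_9=0
t=9: X=0, d=0 → birth, X_10=1
t=10: X=1, d=4 → hold, X_11=1
t=11: X=1, d=4 → hold, X_12=1
t=12: X=1, d=2 → death, X_13=0
t=13: X=0, d=0 → birth, X_14=1

1


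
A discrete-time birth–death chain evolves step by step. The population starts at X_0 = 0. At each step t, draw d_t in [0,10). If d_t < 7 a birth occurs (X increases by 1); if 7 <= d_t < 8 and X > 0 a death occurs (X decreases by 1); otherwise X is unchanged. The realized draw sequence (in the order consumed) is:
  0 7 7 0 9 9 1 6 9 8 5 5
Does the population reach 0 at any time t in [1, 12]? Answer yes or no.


yes

t=0: X=0, d=0 → birth, X_1=1
t=1: X=1, d=7 → death, X_2=0
t=2: X=0, d=7 → hold, X_3=0
t=3: X=0, d=0 → birth, X_4=1
t=4: X=1, d=9 → hold, X_5=1
t=5: X=1, d=9 → hold, X_6=1
t=6: X=1, d=1 → birth, X_7=2
t=7: X=2, d=6 → birth, X_8=3
t=8: X=3, d=9 → hold, X_9=3
t=9: X=3, d=8 → hold, X_10=3
t=10: X=3, d=5 → birth, X_11=4
t=11: X=4, d=5 → birth, X_12=5


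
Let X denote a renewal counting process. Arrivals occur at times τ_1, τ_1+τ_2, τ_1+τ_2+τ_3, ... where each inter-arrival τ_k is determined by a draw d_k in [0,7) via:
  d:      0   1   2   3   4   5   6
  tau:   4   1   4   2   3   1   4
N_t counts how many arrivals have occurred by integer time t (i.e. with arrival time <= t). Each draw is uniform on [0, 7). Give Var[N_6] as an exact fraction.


10060348388/13841287201

Inter-arrival values over d=0..6: [4, 1, 4, 2, 3, 1, 4]
Each d has probability 1/7, so the pmf of τ is: f(1) = 2/7, f(2) = 1/7, f(3) = 1/7, f(4) = 3/7
Let p_n(j) = P(N_n = j), with p_0 = [1]. Condition on τ_1: p_n(0) = P(τ > n), and for j >= 1, p_n(j) = Σ_{k<=n} f(k)·p_{n−k}(j−1)
p_1 = [5/7, 2/7]  (j = 0..1)
p_2 = [4/7, 17/49, 4/49]  (j = 0..2)
p_3 = [3/7, 20/49, 48/343, 8/343]  (j = 0..3)
p_4 = [0, 36/49, 71/343, 124/2401, 16/2401]  (j = 0..4)
p_5 = [0, 22/49, 151/343, 218/2401, 304/16807, 32/16807]  (j = 0..5)
p_6 = [0, 15/49, 151/343, 505/2401, 88/2401, 720/117649, 64/117649]  (j = 0..6)
E[N_6] = Σ j·p_6(j) = 235068/117649;  E[N_6²] = Σ j²·p_6(j) = 555188/117649
Var[N_6] = 555188/117649 − (235068/117649)² = 10060348388/13841287201


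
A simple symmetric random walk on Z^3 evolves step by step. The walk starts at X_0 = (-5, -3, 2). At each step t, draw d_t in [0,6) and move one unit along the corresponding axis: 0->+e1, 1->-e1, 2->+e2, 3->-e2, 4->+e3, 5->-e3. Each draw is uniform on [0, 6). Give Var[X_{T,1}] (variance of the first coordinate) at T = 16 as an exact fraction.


16/3

Outcome values over d=0..5: [1, -1, 0, 0, 0, 0]
Σy = 0, Σy² = 2, M = 6
μ = 0/6 = 0,  σ² = 2/6 − (0)² = 1/3
Independent increments: Var[X_16] = 16·σ² = 16·(1/3) = 16/3


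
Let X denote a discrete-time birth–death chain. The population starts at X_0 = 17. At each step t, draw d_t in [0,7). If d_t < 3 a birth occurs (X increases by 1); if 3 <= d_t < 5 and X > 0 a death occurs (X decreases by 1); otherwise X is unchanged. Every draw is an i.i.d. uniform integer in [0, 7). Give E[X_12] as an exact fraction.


X can drop by at most 1 per step and X_0 = 17 > T = 12, so X_t >= 17 − t >= 5 > 0 for every t <= 12: the floor at 0 (the 'and X > 0' condition) never binds. Hence X_12 = X_0 + Σ_{t<12} Y_t with i.i.d. increments Y_t = y(d_t) ∈ {+1, −1, 0}.
Outcome values over d=0..6: [1, 1, 1, -1, -1, 0, 0]
Σy = 1, Σy² = 5, M = 7
μ = 1/7 = 1/7,  σ² = 5/7 − (1/7)² = 34/49
E[X_12] = 17 + 12·(1/7) = 131/7

131/7


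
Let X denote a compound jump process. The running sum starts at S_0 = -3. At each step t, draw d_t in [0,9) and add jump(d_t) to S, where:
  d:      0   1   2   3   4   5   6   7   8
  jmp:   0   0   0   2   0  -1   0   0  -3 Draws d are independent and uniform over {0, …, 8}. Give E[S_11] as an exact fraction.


-49/9

Outcome values over d=0..8: [0, 0, 0, 2, 0, -1, 0, 0, -3]
Σy = -2, Σy² = 14, M = 9
μ = -2/9 = -2/9,  σ² = 14/9 − (-2/9)² = 122/81
E[S_11] = -3 + 11·(-2/9) = -49/9


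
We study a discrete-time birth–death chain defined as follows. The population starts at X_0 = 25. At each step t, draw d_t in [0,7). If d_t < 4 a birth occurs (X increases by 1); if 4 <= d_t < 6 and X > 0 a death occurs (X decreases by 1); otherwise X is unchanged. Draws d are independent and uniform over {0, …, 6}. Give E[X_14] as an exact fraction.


X can drop by at most 1 per step and X_0 = 25 > T = 14, so X_t >= 25 − t >= 11 > 0 for every t <= 14: the floor at 0 (the 'and X > 0' condition) never binds. Hence X_14 = X_0 + Σ_{t<14} Y_t with i.i.d. increments Y_t = y(d_t) ∈ {+1, −1, 0}.
Outcome values over d=0..6: [1, 1, 1, 1, -1, -1, 0]
Σy = 2, Σy² = 6, M = 7
μ = 2/7 = 2/7,  σ² = 6/7 − (2/7)² = 38/49
E[X_14] = 25 + 14·(2/7) = 29

29


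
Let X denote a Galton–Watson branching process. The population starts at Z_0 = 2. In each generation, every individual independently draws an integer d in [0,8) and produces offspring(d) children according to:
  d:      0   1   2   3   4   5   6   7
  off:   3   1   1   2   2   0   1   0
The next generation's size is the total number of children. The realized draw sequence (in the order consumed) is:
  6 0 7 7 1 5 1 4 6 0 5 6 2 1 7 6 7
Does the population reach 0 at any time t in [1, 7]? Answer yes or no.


no

gen 0: Z_0=2, draws=[6, 0], offspring=[1, 3], Z_1=4
gen 1: Z_1=4, draws=[7, 7, 1, 5], offspring=[0, 0, 1, 0], Z_2=1
gen 2: Z_2=1, draws=[1], offspring=[1], Z_3=1
gen 3: Z_3=1, draws=[4], offspring=[2], Z_4=2
gen 4: Z_4=2, draws=[6, 0], offspring=[1, 3], Z_5=4
gen 5: Z_5=4, draws=[5, 6, 2, 1], offspring=[0, 1, 1, 1], Z_6=3
gen 6: Z_6=3, draws=[7, 6, 7], offspring=[0, 1, 0], Z_7=1


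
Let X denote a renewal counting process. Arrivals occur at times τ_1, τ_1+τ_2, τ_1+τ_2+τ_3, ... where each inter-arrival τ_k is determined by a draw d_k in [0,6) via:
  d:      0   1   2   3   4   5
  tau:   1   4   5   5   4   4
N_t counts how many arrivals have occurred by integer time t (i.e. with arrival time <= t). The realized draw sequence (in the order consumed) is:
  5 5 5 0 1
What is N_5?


draw d_1=5: τ_1=4, arrival time A_1=4
draw d_2=5: τ_2=4, arrival time A_2=8
draw d_3=5: τ_3=4, arrival time A_3=12
draw d_4=0: τ_4=1, arrival time A_4=13
draw d_5=1: τ_5=4, arrival time A_5=17
N_t over t=0..5: 0:0 1:0 2:0 3:0 4:1 5:1

1


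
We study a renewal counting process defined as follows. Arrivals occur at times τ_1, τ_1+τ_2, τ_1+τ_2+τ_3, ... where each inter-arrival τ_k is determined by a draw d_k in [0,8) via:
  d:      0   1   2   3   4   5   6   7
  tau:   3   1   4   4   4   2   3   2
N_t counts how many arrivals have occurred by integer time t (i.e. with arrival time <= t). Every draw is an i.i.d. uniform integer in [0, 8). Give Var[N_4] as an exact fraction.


3326159/16777216

Inter-arrival values over d=0..7: [3, 1, 4, 4, 4, 2, 3, 2]
Each d has probability 1/8, so the pmf of τ is: f(1) = 1/8, f(2) = 1/4, f(3) = 1/4, f(4) = 3/8
Let p_n(j) = P(N_n = j), with p_0 = [1]. Condition on τ_1: p_n(0) = P(τ > n), and for j >= 1, p_n(j) = Σ_{k<=n} f(k)·p_{n−k}(j−1)
p_1 = [7/8, 1/8]  (j = 0..1)
p_2 = [5/8, 23/64, 1/64]  (j = 0..2)
p_3 = [3/8, 35/64, 39/512, 1/512]  (j = 0..3)
p_4 = [0, 51/64, 97/512, 55/4096, 1/4096]  (j = 0..4)
E[N_4] = Σ j·p_4(j) = 4985/4096;  E[N_4²] = Σ j²·p_4(j) = 6879/4096
Var[N_4] = 6879/4096 − (4985/4096)² = 3326159/16777216


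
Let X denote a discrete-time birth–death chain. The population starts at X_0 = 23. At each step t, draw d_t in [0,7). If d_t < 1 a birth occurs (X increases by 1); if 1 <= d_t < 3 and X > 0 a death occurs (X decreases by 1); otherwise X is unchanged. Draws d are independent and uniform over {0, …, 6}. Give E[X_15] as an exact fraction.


146/7

X can drop by at most 1 per step and X_0 = 23 > T = 15, so X_t >= 23 − t >= 8 > 0 for every t <= 15: the floor at 0 (the 'and X > 0' condition) never binds. Hence X_15 = X_0 + Σ_{t<15} Y_t with i.i.d. increments Y_t = y(d_t) ∈ {+1, −1, 0}.
Outcome values over d=0..6: [1, -1, -1, 0, 0, 0, 0]
Σy = -1, Σy² = 3, M = 7
μ = -1/7 = -1/7,  σ² = 3/7 − (-1/7)² = 20/49
E[X_15] = 23 + 15·(-1/7) = 146/7


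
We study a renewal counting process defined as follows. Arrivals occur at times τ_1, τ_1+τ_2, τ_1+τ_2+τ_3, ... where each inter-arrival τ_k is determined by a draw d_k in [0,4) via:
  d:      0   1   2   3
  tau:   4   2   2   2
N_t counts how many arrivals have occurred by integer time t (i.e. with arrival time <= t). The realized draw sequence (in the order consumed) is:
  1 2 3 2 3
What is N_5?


draw d_1=1: τ_1=2, arrival time A_1=2
draw d_2=2: τ_2=2, arrival time A_2=4
draw d_3=3: τ_3=2, arrival time A_3=6
draw d_4=2: τ_4=2, arrival time A_4=8
draw d_5=3: τ_5=2, arrival time A_5=10
N_t over t=0..5: 0:0 1:0 2:1 3:1 4:2 5:2

2


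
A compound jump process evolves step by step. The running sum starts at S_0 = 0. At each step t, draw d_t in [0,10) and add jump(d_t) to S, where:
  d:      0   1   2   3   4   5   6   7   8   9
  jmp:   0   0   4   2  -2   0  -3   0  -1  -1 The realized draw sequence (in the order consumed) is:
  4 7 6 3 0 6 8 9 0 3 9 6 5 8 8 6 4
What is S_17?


-17

t=0: S=0, d=4, jump=-2, S_1=-2
t=1: S=-2, d=7, jump=0, S_2=-2
t=2: S=-2, d=6, jump=-3, S_3=-5
t=3: S=-5, d=3, jump=2, S_4=-3
t=4: S=-3, d=0, jump=0, S_5=-3
t=5: S=-3, d=6, jump=-3, S_6=-6
t=6: S=-6, d=8, jump=-1, S_7=-7
t=7: S=-7, d=9, jump=-1, S_8=-8
t=8: S=-8, d=0, jump=0, S_9=-8
t=9: S=-8, d=3, jump=2, S_10=-6
t=10: S=-6, d=9, jump=-1, S_11=-7
t=11: S=-7, d=6, jump=-3, S_12=-10
t=12: S=-10, d=5, jump=0, S_13=-10
t=13: S=-10, d=8, jump=-1, S_14=-11
t=14: S=-11, d=8, jump=-1, S_15=-12
t=15: S=-12, d=6, jump=-3, S_16=-15
t=16: S=-15, d=4, jump=-2, S_17=-17


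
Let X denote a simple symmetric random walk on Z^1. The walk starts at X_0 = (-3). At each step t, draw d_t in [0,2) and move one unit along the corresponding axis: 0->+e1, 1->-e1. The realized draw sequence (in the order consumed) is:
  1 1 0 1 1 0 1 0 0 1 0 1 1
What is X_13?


t=0: X=(-3), d=1 → -e1, X_1=(-4)
t=1: X=(-4), d=1 → -e1, X_2=(-5)
t=2: X=(-5), d=0 → +e1, X_3=(-4)
t=3: X=(-4), d=1 → -e1, X_4=(-5)
t=4: X=(-5), d=1 → -e1, X_5=(-6)
t=5: X=(-6), d=0 → +e1, X_6=(-5)
t=6: X=(-5), d=1 → -e1, X_7=(-6)
t=7: X=(-6), d=0 → +e1, X_8=(-5)
t=8: X=(-5), d=0 → +e1, X_9=(-4)
t=9: X=(-4), d=1 → -e1, X_10=(-5)
t=10: X=(-5), d=0 → +e1, X_11=(-4)
t=11: X=(-4), d=1 → -e1, X_12=(-5)
t=12: X=(-5), d=1 → -e1, X_13=(-6)

(-6)


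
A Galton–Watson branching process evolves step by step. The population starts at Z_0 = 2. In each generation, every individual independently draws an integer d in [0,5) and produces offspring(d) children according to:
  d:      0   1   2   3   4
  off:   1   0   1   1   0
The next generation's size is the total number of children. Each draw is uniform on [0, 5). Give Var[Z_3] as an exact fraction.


5292/15625

Outcome values over d=0..4: [1, 0, 1, 1, 0]
Σy = 3, Σy² = 3, M = 5
μ = 3/5 = 3/5,  σ² = 3/5 − (3/5)² = 6/25
V_0 = 0, E_0 = 2
V_1 = 6/25·E_0 + (3/5)²·V_0 = 12/25;  E_1 = 6/5
V_2 = 6/25·E_1 + (3/5)²·V_1 = 288/625;  E_2 = 18/25
V_3 = 6/25·E_2 + (3/5)²·V_2 = 5292/15625;  E_3 = 54/125


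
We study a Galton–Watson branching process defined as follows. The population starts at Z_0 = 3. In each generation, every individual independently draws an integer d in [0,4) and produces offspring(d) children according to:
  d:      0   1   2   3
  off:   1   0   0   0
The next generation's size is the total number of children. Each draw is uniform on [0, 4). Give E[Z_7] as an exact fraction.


Outcome values over d=0..3: [1, 0, 0, 0]
Σy = 1, Σy² = 1, M = 4
μ = 1/4 = 1/4,  σ² = 1/4 − (1/4)² = 3/16
E[Z_0] = 3
E[Z_1] = 1/4·E[Z_0] = 3/4
E[Z_2] = 1/4·E[Z_1] = 3/16
E[Z_3] = 1/4·E[Z_2] = 3/64
E[Z_4] = 1/4·E[Z_3] = 3/256
E[Z_5] = 1/4·E[Z_4] = 3/1024
E[Z_6] = 1/4·E[Z_5] = 3/4096
E[Z_7] = 1/4·E[Z_6] = 3/16384

3/16384


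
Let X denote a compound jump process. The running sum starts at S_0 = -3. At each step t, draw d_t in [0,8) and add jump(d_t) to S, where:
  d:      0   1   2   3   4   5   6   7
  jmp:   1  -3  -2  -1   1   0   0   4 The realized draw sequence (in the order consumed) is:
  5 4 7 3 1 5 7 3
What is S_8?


t=0: S=-3, d=5, jump=0, S_1=-3
t=1: S=-3, d=4, jump=1, S_2=-2
t=2: S=-2, d=7, jump=4, S_3=2
t=3: S=2, d=3, jump=-1, S_4=1
t=4: S=1, d=1, jump=-3, S_5=-2
t=5: S=-2, d=5, jump=0, S_6=-2
t=6: S=-2, d=7, jump=4, S_7=2
t=7: S=2, d=3, jump=-1, S_8=1

1


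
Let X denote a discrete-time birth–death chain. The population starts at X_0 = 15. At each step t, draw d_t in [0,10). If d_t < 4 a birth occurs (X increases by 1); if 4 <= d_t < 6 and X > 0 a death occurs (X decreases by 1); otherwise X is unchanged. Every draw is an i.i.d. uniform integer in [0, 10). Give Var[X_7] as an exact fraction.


X can drop by at most 1 per step and X_0 = 15 > T = 7, so X_t >= 15 − t >= 8 > 0 for every t <= 7: the floor at 0 (the 'and X > 0' condition) never binds. Hence X_7 = X_0 + Σ_{t<7} Y_t with i.i.d. increments Y_t = y(d_t) ∈ {+1, −1, 0}.
Outcome values over d=0..9: [1, 1, 1, 1, -1, -1, 0, 0, 0, 0]
Σy = 2, Σy² = 6, M = 10
μ = 2/10 = 1/5,  σ² = 6/10 − (1/5)² = 14/25
Independent increments: Var[X_7] = 7·σ² = 7·(14/25) = 98/25

98/25


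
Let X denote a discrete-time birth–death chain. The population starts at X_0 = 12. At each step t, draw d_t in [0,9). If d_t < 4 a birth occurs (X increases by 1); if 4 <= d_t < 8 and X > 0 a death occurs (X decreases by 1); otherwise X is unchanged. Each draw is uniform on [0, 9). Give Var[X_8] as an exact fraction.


X can drop by at most 1 per step and X_0 = 12 > T = 8, so X_t >= 12 − t >= 4 > 0 for every t <= 8: the floor at 0 (the 'and X > 0' condition) never binds. Hence X_8 = X_0 + Σ_{t<8} Y_t with i.i.d. increments Y_t = y(d_t) ∈ {+1, −1, 0}.
Outcome values over d=0..8: [1, 1, 1, 1, -1, -1, -1, -1, 0]
Σy = 0, Σy² = 8, M = 9
μ = 0/9 = 0,  σ² = 8/9 − (0)² = 8/9
Independent increments: Var[X_8] = 8·σ² = 8·(8/9) = 64/9

64/9


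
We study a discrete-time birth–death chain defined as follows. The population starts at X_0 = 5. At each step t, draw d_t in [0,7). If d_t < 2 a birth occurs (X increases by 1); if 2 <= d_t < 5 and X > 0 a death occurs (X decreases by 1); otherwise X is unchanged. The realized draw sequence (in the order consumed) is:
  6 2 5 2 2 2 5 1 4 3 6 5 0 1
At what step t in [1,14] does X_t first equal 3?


t=0: X=5, d=6 → hold, X_1=5
t=1: X=5, d=2 → death, X_2=4
t=2: X=4, d=5 → hold, X_3=4
t=3: X=4, d=2 → death, X_4=3
t=4: X=3, d=2 → death, X_5=2
t=5: X=2, d=2 → death, X_6=1
t=6: X=1, d=5 → hold, X_7=1
t=7: X=1, d=1 → birth, X_8=2
t=8: X=2, d=4 → death, X_9=1
t=9: X=1, d=3 → death, X_10=0
t=10: X=0, d=6 → hold, X_11=0
t=11: X=0, d=5 → hold, X_12=0
t=12: X=0, d=0 → birth, X_13=1
t=13: X=1, d=1 → birth, X_14=2

4


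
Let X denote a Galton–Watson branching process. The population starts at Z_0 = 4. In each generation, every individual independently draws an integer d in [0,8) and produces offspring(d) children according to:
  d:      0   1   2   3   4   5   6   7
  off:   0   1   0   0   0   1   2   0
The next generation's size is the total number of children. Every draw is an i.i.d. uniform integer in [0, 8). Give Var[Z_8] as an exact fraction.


Outcome values over d=0..7: [0, 1, 0, 0, 0, 1, 2, 0]
Σy = 4, Σy² = 6, M = 8
μ = 4/8 = 1/2,  σ² = 6/8 − (1/2)² = 1/2
V_0 = 0, E_0 = 4
V_1 = 1/2·E_0 + (1/2)²·V_0 = 2;  E_1 = 2
V_2 = 1/2·E_1 + (1/2)²·V_1 = 3/2;  E_2 = 1
V_3 = 1/2·E_2 + (1/2)²·V_2 = 7/8;  E_3 = 1/2
V_4 = 1/2·E_3 + (1/2)²·V_3 = 15/32;  E_4 = 1/4
V_5 = 1/2·E_4 + (1/2)²·V_4 = 31/128;  E_5 = 1/8
V_6 = 1/2·E_5 + (1/2)²·V_5 = 63/512;  E_6 = 1/16
V_7 = 1/2·E_6 + (1/2)²·V_6 = 127/2048;  E_7 = 1/32
V_8 = 1/2·E_7 + (1/2)²·V_7 = 255/8192;  E_8 = 1/64

255/8192


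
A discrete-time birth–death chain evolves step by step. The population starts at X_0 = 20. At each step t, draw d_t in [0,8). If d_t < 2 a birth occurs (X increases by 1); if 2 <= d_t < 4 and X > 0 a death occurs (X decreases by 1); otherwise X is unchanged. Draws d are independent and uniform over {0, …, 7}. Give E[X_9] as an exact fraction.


20

X can drop by at most 1 per step and X_0 = 20 > T = 9, so X_t >= 20 − t >= 11 > 0 for every t <= 9: the floor at 0 (the 'and X > 0' condition) never binds. Hence X_9 = X_0 + Σ_{t<9} Y_t with i.i.d. increments Y_t = y(d_t) ∈ {+1, −1, 0}.
Outcome values over d=0..7: [1, 1, -1, -1, 0, 0, 0, 0]
Σy = 0, Σy² = 4, M = 8
μ = 0/8 = 0,  σ² = 4/8 − (0)² = 1/2
E[X_9] = 20 + 9·(0) = 20


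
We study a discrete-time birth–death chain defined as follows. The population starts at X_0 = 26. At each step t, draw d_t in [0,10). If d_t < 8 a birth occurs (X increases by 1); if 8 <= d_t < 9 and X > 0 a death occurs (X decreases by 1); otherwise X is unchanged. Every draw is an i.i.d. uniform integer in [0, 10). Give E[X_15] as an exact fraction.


X can drop by at most 1 per step and X_0 = 26 > T = 15, so X_t >= 26 − t >= 11 > 0 for every t <= 15: the floor at 0 (the 'and X > 0' condition) never binds. Hence X_15 = X_0 + Σ_{t<15} Y_t with i.i.d. increments Y_t = y(d_t) ∈ {+1, −1, 0}.
Outcome values over d=0..9: [1, 1, 1, 1, 1, 1, 1, 1, -1, 0]
Σy = 7, Σy² = 9, M = 10
μ = 7/10 = 7/10,  σ² = 9/10 − (7/10)² = 41/100
E[X_15] = 26 + 15·(7/10) = 73/2

73/2


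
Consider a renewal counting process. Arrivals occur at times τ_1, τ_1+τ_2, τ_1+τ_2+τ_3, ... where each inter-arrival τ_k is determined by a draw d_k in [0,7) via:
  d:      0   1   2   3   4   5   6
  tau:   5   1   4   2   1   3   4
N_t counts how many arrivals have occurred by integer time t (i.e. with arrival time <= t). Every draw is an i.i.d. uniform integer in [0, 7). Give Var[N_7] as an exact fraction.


607365811818/678223072849

Inter-arrival values over d=0..6: [5, 1, 4, 2, 1, 3, 4]
Each d has probability 1/7, so the pmf of τ is: f(1) = 2/7, f(2) = 1/7, f(3) = 1/7, f(4) = 2/7, f(5) = 1/7
Let p_n(j) = P(N_n = j), with p_0 = [1]. Condition on τ_1: p_n(0) = P(τ > n), and for j >= 1, p_n(j) = Σ_{k<=n} f(k)·p_{n−k}(j−1)
p_1 = [5/7, 2/7]  (j = 0..1)
p_2 = [4/7, 17/49, 4/49]  (j = 0..2)
p_3 = [3/7, 20/49, 48/343, 8/343]  (j = 0..3)
p_4 = [1/7, 29/49, 71/343, 124/2401, 16/2401]  (j = 0..4)
p_5 = [0, 26/49, 123/343, 218/2401, 304/16807, 32/16807]  (j = 0..5)
p_6 = [0, 17/49, 149/343, 421/2401, 88/2401, 720/117649, 64/117649]  (j = 0..6)
p_7 = [0, 11/49, 146/343, 88/343, 1296/16807, 1648/117649, 1664/823543, 128/823543]  (j = 0..7)
E[N_7] = Σ j·p_7(j) = 1842409/823543;  E[N_7²] = Σ j²·p_7(j) = 4859293/823543
Var[N_7] = 4859293/823543 − (1842409/823543)² = 607365811818/678223072849


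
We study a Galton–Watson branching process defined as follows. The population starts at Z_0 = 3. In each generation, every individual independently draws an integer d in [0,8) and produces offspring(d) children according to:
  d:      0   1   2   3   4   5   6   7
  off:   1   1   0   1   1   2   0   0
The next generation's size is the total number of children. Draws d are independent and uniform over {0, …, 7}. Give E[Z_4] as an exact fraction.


243/256

Outcome values over d=0..7: [1, 1, 0, 1, 1, 2, 0, 0]
Σy = 6, Σy² = 8, M = 8
μ = 6/8 = 3/4,  σ² = 8/8 − (3/4)² = 7/16
E[Z_0] = 3
E[Z_1] = 3/4·E[Z_0] = 9/4
E[Z_2] = 3/4·E[Z_1] = 27/16
E[Z_3] = 3/4·E[Z_2] = 81/64
E[Z_4] = 3/4·E[Z_3] = 243/256


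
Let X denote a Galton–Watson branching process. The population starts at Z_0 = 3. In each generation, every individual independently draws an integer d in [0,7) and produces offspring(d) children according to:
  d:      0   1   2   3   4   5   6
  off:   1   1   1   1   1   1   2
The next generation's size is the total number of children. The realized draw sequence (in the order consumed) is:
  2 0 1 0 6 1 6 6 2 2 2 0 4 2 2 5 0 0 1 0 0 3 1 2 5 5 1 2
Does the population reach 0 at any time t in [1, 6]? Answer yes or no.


gen 0: Z_0=3, draws=[2, 0, 1], offspring=[1, 1, 1], Z_1=3
gen 1: Z_1=3, draws=[0, 6, 1], offspring=[1, 2, 1], Z_2=4
gen 2: Z_2=4, draws=[6, 6, 2, 2], offspring=[2, 2, 1, 1], Z_3=6
gen 3: Z_3=6, draws=[2, 0, 4, 2, 2, 5], offspring=[1, 1, 1, 1, 1, 1], Z_4=6
gen 4: Z_4=6, draws=[0, 0, 1, 0, 0, 3], offspring=[1, 1, 1, 1, 1, 1], Z_5=6
gen 5: Z_5=6, draws=[1, 2, 5, 5, 1, 2], offspring=[1, 1, 1, 1, 1, 1], Z_6=6

no


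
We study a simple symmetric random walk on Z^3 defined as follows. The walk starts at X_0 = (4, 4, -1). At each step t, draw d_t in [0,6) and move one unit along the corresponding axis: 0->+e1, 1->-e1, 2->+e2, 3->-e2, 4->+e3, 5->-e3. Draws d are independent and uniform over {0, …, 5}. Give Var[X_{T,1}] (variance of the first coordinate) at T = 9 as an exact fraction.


Outcome values over d=0..5: [1, -1, 0, 0, 0, 0]
Σy = 0, Σy² = 2, M = 6
μ = 0/6 = 0,  σ² = 2/6 − (0)² = 1/3
Independent increments: Var[X_9] = 9·σ² = 9·(1/3) = 3

3


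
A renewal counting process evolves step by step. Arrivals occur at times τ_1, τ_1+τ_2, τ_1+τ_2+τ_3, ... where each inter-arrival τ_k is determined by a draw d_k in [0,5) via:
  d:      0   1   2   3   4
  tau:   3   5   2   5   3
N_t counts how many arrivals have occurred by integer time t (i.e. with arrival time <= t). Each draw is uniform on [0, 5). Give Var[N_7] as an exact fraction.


5566/15625

Inter-arrival values over d=0..4: [3, 5, 2, 5, 3]
Each d has probability 1/5, so the pmf of τ is: f(2) = 1/5, f(3) = 2/5, f(5) = 2/5
Let p_n(j) = P(N_n = j), with p_0 = [1]. Condition on τ_1: p_n(0) = P(τ > n), and for j >= 1, p_n(j) = Σ_{k<=n} f(k)·p_{n−k}(j−1)
p_1 = [1]  (j = 0)
p_2 = [4/5, 1/5]  (j = 0..1)
p_3 = [2/5, 3/5]  (j = 0..1)
p_4 = [2/5, 14/25, 1/25]  (j = 0..2)
p_5 = [0, 4/5, 1/5]  (j = 0..2)
p_6 = [0, 16/25, 44/125, 1/125]  (j = 0..3)
p_7 = [0, 12/25, 58/125, 7/125]  (j = 0..3)
E[N_7] = Σ j·p_7(j) = 197/125;  E[N_7²] = Σ j²·p_7(j) = 71/25
Var[N_7] = 71/25 − (197/125)² = 5566/15625


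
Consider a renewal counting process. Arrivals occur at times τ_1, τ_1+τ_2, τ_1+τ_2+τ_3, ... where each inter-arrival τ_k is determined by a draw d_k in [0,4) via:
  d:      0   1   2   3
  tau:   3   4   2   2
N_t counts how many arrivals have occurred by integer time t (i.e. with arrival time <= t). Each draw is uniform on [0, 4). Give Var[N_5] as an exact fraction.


1/4

Inter-arrival values over d=0..3: [3, 4, 2, 2]
Each d has probability 1/4, so the pmf of τ is: f(2) = 1/2, f(3) = 1/4, f(4) = 1/4
Let p_n(j) = P(N_n = j), with p_0 = [1]. Condition on τ_1: p_n(0) = P(τ > n), and for j >= 1, p_n(j) = Σ_{k<=n} f(k)·p_{n−k}(j−1)
p_1 = [1]  (j = 0)
p_2 = [1/2, 1/2]  (j = 0..1)
p_3 = [1/4, 3/4]  (j = 0..1)
p_4 = [0, 3/4, 1/4]  (j = 0..2)
p_5 = [0, 1/2, 1/2]  (j = 0..2)
E[N_5] = Σ j·p_5(j) = 3/2;  E[N_5²] = Σ j²·p_5(j) = 5/2
Var[N_5] = 5/2 − (3/2)² = 1/4


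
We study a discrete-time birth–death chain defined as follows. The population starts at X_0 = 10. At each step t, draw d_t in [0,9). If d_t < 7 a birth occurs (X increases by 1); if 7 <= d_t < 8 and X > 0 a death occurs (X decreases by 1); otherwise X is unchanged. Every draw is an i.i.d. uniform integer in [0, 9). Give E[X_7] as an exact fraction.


X can drop by at most 1 per step and X_0 = 10 > T = 7, so X_t >= 10 − t >= 3 > 0 for every t <= 7: the floor at 0 (the 'and X > 0' condition) never binds. Hence X_7 = X_0 + Σ_{t<7} Y_t with i.i.d. increments Y_t = y(d_t) ∈ {+1, −1, 0}.
Outcome values over d=0..8: [1, 1, 1, 1, 1, 1, 1, -1, 0]
Σy = 6, Σy² = 8, M = 9
μ = 6/9 = 2/3,  σ² = 8/9 − (2/3)² = 4/9
E[X_7] = 10 + 7·(2/3) = 44/3

44/3
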